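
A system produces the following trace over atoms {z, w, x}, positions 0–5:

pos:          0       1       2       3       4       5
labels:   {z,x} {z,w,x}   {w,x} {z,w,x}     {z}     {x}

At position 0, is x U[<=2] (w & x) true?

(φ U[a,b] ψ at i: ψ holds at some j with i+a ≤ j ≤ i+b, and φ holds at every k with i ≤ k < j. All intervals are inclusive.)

Need some j in [0,2] with (w & x), and x at every k in [0,j-1].
  j=0: (w & x) false.
  j=1: (w & x) holds; x holds at every k in [0,0] → satisfied.

Holds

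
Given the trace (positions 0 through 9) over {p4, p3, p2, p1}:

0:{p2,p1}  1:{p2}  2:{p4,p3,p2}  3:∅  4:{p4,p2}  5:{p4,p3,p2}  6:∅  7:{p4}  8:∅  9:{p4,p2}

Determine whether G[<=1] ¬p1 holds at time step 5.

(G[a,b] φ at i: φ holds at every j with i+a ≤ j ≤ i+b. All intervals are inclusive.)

Check ¬p1 at every j in [5,6]:
  j=5: true
  j=6: true
All positions satisfy it → formula holds.

Holds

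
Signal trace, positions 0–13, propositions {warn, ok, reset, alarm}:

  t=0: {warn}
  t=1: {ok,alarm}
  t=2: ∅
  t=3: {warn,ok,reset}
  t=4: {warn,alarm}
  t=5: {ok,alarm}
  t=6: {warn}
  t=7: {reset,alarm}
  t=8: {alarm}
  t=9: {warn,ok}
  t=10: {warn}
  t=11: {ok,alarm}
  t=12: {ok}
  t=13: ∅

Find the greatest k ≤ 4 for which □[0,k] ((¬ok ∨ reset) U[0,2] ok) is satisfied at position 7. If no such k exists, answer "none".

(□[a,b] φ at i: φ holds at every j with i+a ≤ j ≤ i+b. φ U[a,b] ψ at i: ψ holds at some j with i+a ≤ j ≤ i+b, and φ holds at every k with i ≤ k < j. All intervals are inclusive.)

((¬ok ∨ reset) U[0,2] ok) must hold from j=7 onward; find where it first fails.
  j=7: holds
  j=8: holds
  j=9: holds
  j=10: holds
  j=11: holds
Holds through j=11; largest k = 4.

4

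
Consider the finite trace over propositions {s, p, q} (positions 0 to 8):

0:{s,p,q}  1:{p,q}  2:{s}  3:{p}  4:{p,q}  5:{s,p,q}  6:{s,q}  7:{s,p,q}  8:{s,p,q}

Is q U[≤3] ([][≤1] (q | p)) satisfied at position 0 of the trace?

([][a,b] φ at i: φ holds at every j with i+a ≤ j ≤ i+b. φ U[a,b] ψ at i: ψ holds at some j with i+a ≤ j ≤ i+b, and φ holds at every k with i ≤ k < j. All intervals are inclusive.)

Holds

Need some j in [0,3] with [][≤1] (q | p), and q at every k in [0,j-1].
  j=0: [][≤1] (q | p) holds; no prefix to check → satisfied.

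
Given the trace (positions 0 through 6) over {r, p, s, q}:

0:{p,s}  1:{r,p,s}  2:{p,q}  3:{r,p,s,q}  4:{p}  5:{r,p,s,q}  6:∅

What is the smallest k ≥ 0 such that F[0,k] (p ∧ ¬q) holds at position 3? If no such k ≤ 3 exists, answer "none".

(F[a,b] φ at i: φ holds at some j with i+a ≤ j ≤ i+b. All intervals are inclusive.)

1

Scan j = 3,4,… for (p ∧ ¬q):
  j=3: fails
  j=4: holds
First hit at j=4, so smallest k = 4-3 = 1.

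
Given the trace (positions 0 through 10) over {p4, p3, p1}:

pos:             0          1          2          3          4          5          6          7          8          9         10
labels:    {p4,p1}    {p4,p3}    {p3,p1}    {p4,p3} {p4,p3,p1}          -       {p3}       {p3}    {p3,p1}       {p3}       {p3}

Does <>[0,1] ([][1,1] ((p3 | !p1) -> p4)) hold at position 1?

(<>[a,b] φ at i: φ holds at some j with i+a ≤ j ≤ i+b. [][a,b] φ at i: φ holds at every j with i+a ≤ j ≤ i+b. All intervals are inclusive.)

Check [][1,1] ((p3 | !p1) -> p4) at each j in [1,2]:
  j=1: fails at 2
  j=2: holds on [3,3]
Found at j=2 → formula holds.

True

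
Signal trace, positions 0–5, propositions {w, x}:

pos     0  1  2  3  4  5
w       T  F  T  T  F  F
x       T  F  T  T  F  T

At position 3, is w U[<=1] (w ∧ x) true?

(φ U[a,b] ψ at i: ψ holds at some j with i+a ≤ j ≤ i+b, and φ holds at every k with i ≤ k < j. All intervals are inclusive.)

True

Need some j in [3,4] with (w ∧ x), and w at every k in [3,j-1].
  j=3: (w ∧ x) holds; no prefix to check → satisfied.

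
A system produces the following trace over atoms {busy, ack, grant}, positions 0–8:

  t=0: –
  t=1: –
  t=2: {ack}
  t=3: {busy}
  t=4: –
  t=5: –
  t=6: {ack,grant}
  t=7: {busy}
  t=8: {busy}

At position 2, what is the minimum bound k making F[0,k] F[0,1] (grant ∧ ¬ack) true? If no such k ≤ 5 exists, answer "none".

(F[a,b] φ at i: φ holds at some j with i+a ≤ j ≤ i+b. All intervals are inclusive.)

none

Scan j = 2,3,… for F[0,1] (grant ∧ ¬ack):
  j=2: fails
  j=3: fails
  j=4: fails
  j=5: fails
  j=6: fails
  j=7: fails
No j in [2,7] satisfies it → none.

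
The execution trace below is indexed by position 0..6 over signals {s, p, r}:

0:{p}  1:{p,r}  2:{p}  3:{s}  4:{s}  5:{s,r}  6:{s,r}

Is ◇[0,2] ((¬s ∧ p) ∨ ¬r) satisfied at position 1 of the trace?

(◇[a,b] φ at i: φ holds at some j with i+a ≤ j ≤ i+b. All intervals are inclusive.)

True

Check ((¬s ∧ p) ∨ ¬r) at each j in [1,3]:
  j=1: true
  j=2: true
  j=3: true
Found at j=1 → formula holds.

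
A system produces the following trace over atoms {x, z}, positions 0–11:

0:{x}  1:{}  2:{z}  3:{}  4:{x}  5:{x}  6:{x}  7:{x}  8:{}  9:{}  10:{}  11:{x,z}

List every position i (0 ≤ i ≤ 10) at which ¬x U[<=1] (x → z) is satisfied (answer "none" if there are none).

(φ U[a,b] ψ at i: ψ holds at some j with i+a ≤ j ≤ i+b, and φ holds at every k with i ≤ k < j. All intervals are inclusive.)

Evaluate at each i in [0,10]:
  i=0: ✗ (lhs fails at k=0 before rhs at j=1)
  i=1: ✓ (rhs at j=1)
  i=2: ✓ (rhs at j=2)
  i=3: ✓ (rhs at j=3)
  i=4: ✗ (no rhs in [4,5])
  i=5: ✗ (no rhs in [5,6])
  i=6: ✗ (no rhs in [6,7])
  i=7: ✗ (lhs fails at k=7 before rhs at j=8)
  i=8: ✓ (rhs at j=8)
  i=9: ✓ (rhs at j=9)
  i=10: ✓ (rhs at j=10)

1, 2, 3, 8, 9, 10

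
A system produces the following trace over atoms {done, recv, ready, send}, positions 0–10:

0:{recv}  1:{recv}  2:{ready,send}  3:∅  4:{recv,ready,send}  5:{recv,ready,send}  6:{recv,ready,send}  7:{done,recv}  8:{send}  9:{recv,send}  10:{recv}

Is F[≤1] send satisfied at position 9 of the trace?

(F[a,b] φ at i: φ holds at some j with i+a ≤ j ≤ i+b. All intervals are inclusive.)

Yes

Check send at each j in [9,10]:
  j=9: true
  j=10: false
Found at j=9 → formula holds.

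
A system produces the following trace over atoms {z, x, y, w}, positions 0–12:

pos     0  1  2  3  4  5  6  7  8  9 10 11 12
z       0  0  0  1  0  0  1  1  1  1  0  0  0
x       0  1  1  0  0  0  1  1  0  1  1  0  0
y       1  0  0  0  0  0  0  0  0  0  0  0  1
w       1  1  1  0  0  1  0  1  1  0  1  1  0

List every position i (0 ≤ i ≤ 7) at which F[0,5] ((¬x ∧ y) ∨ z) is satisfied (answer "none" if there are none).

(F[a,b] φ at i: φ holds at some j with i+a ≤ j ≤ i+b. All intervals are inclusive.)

Evaluate at each i in [0,7]:
  i=0: ✓ (witness j=0)
  i=1: ✓ (witness j=3)
  i=2: ✓ (witness j=3)
  i=3: ✓ (witness j=3)
  i=4: ✓ (witness j=6)
  i=5: ✓ (witness j=6)
  i=6: ✓ (witness j=6)
  i=7: ✓ (witness j=7)

0, 1, 2, 3, 4, 5, 6, 7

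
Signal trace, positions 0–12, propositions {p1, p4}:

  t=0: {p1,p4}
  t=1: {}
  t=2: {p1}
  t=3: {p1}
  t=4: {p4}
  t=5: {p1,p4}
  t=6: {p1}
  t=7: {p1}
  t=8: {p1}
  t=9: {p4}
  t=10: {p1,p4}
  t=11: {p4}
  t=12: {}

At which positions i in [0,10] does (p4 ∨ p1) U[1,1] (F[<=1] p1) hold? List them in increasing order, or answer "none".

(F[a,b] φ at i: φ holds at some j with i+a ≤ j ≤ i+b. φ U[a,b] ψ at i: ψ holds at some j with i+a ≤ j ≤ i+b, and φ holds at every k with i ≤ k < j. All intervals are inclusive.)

0, 2, 3, 4, 5, 6, 7, 8, 9

Evaluate at each i in [0,10]:
  i=0: ✓ (rhs at j=1; lhs holds on [0,0])
  i=1: ✗ (lhs fails at k=1 before rhs at j=2)
  i=2: ✓ (rhs at j=3; lhs holds on [2,2])
  i=3: ✓ (rhs at j=4; lhs holds on [3,3])
  i=4: ✓ (rhs at j=5; lhs holds on [4,4])
  i=5: ✓ (rhs at j=6; lhs holds on [5,5])
  i=6: ✓ (rhs at j=7; lhs holds on [6,6])
  i=7: ✓ (rhs at j=8; lhs holds on [7,7])
  i=8: ✓ (rhs at j=9; lhs holds on [8,8])
  i=9: ✓ (rhs at j=10; lhs holds on [9,9])
  i=10: ✗ (no rhs in [11,11])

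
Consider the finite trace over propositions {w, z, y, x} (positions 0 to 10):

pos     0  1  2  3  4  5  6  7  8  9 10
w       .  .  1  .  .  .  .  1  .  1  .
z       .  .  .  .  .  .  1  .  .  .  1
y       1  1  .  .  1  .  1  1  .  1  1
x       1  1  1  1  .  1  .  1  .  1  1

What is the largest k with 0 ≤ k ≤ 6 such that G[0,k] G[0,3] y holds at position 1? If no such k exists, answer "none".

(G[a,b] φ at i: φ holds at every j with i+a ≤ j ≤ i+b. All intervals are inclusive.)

none

G[0,3] y must hold from j=1 onward; find where it first fails.
  j=1: fails → no k works.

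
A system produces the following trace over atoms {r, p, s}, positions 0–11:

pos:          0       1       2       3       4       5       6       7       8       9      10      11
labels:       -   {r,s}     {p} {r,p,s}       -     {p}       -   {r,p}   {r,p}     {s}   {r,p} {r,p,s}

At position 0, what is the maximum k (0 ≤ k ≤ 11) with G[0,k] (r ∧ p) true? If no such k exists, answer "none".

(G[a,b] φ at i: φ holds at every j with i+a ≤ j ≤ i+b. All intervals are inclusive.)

(r ∧ p) must hold from j=0 onward; find where it first fails.
  j=0: fails → no k works.

none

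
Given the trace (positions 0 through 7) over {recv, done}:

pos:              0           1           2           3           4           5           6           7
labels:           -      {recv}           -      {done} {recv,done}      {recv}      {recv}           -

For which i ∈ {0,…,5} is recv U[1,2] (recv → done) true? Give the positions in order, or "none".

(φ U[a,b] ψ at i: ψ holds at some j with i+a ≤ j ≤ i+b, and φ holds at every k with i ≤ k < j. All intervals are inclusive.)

Evaluate at each i in [0,5]:
  i=0: ✗ (lhs fails at k=0 before rhs at j=2)
  i=1: ✓ (rhs at j=2; lhs holds on [1,1])
  i=2: ✗ (lhs fails at k=2 before rhs at j=3)
  i=3: ✗ (lhs fails at k=3 before rhs at j=4)
  i=4: ✗ (no rhs in [5,6])
  i=5: ✓ (rhs at j=7; lhs holds on [5,6])

1, 5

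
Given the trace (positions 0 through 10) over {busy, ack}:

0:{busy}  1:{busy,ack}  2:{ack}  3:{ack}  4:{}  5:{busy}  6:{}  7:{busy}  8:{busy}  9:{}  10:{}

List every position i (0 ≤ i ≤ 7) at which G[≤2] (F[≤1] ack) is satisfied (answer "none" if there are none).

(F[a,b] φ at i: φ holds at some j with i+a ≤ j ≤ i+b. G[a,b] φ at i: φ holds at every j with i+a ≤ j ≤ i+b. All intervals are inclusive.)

Evaluate at each i in [0,7]:
  i=0: ✓ (all of [0,2])
  i=1: ✓ (all of [1,3])
  i=2: ✗ (fails at j=4)
  i=3: ✗ (fails at j=4)
  i=4: ✗ (fails at j=4)
  i=5: ✗ (fails at j=5)
  i=6: ✗ (fails at j=6)
  i=7: ✗ (fails at j=7)

0, 1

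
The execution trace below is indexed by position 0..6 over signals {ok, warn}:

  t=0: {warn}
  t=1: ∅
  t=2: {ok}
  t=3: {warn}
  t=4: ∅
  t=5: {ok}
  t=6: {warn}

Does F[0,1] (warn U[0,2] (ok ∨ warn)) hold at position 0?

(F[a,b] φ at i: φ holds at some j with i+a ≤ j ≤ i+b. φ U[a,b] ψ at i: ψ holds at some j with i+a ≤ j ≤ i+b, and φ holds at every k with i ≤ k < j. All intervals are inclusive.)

Holds

Check (warn U[0,2] (ok ∨ warn)) at each j in [0,1]:
  j=0: holds
  j=1: fails
Found at j=0 → formula holds.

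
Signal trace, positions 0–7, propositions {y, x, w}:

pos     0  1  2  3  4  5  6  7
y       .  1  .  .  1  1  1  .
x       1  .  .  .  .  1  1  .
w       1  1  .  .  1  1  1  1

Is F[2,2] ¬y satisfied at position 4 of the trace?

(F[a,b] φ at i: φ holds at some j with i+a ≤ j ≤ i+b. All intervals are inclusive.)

Check ¬y at each j in [6,6]:
  j=6: false
No position in the window satisfies it → formula fails.

False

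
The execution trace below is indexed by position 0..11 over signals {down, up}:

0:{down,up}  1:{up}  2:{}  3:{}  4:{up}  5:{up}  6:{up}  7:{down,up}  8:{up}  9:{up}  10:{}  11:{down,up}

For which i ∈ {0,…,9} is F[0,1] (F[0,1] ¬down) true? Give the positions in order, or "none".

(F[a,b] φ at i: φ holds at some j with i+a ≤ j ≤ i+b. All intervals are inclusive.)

0, 1, 2, 3, 4, 5, 6, 7, 8, 9

Evaluate at each i in [0,9]:
  i=0: ✓ (witness j=0)
  i=1: ✓ (witness j=1)
  i=2: ✓ (witness j=2)
  i=3: ✓ (witness j=3)
  i=4: ✓ (witness j=4)
  i=5: ✓ (witness j=5)
  i=6: ✓ (witness j=6)
  i=7: ✓ (witness j=7)
  i=8: ✓ (witness j=8)
  i=9: ✓ (witness j=9)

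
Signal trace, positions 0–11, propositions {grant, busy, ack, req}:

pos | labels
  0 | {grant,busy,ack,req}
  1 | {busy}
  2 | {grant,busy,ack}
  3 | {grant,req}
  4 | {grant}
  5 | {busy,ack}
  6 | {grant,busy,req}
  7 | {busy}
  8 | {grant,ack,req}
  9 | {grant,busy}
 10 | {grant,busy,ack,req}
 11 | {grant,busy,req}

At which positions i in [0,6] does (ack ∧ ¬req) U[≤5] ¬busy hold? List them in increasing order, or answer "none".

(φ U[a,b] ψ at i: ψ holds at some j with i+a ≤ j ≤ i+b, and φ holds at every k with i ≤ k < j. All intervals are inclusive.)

2, 3, 4

Evaluate at each i in [0,6]:
  i=0: ✗ (lhs fails at k=0 before rhs at j=3)
  i=1: ✗ (lhs fails at k=1 before rhs at j=3)
  i=2: ✓ (rhs at j=3; lhs holds on [2,2])
  i=3: ✓ (rhs at j=3)
  i=4: ✓ (rhs at j=4)
  i=5: ✗ (lhs fails at k=6 before rhs at j=8)
  i=6: ✗ (lhs fails at k=6 before rhs at j=8)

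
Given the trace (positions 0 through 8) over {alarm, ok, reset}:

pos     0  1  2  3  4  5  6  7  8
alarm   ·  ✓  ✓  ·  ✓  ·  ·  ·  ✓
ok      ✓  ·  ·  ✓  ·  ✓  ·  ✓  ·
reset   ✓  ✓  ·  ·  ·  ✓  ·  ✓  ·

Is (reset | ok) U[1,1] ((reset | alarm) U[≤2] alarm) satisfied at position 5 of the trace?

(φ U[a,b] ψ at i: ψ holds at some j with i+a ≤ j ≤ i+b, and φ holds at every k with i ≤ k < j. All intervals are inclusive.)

No

Need some j in [6,6] with ((reset | alarm) U[≤2] alarm), and (reset | ok) at every k in [5,j-1].
  j=6: ((reset | alarm) U[≤2] alarm) — fails.
No j in the window works → until fails.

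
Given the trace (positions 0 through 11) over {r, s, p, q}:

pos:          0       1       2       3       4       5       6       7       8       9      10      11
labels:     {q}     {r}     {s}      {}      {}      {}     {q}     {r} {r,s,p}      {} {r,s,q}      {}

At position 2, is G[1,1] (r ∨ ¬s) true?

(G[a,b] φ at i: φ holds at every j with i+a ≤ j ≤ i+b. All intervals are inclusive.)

Yes

Check (r ∨ ¬s) at every j in [3,3]:
  j=3: true
All positions satisfy it → formula holds.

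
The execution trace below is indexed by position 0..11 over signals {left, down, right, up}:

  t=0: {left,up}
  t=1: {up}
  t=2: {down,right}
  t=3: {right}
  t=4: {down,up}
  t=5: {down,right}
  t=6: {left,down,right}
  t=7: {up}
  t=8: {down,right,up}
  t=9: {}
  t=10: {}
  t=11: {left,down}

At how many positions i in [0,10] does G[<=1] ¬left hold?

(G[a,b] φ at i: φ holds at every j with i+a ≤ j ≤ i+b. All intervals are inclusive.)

Evaluate at each i in [0,10]:
  i=0: ✗ (fails at j=0)
  i=1: ✓ (all of [1,2])
  i=2: ✓ (all of [2,3])
  i=3: ✓ (all of [3,4])
  i=4: ✓ (all of [4,5])
  i=5: ✗ (fails at j=6)
  i=6: ✗ (fails at j=6)
  i=7: ✓ (all of [7,8])
  i=8: ✓ (all of [8,9])
  i=9: ✓ (all of [9,10])
  i=10: ✗ (fails at j=11)
Positions where it holds: {1, 2, 3, 4, 7, 8, 9} → 7.

7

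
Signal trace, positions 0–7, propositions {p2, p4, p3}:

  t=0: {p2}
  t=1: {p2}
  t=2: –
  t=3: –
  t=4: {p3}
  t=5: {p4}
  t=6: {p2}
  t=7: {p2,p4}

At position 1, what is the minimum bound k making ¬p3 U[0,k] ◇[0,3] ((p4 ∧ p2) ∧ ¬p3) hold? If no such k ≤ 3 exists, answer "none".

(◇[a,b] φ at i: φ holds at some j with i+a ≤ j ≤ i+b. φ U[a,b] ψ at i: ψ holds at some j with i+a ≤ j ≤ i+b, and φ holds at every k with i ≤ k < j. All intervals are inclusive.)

Need earliest j ≥ 1 with ◇[0,3] ((p4 ∧ p2) ∧ ¬p3), and ¬p3 at every k in [1,j-1].
  j=1: rhs fails.
  j=2: rhs fails.
  j=3: rhs fails.
  j=4: rhs holds; lhs holds on [1,3]. k = 3.

3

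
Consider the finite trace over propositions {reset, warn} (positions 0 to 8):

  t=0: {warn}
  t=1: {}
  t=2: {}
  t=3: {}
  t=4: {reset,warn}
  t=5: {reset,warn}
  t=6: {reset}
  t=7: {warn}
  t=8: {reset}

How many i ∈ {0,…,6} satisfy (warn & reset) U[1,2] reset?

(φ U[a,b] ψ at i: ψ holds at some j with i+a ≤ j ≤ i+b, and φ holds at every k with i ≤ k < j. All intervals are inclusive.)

Evaluate at each i in [0,6]:
  i=0: ✗ (no rhs in [1,2])
  i=1: ✗ (no rhs in [2,3])
  i=2: ✗ (lhs fails at k=2 before rhs at j=4)
  i=3: ✗ (lhs fails at k=3 before rhs at j=4)
  i=4: ✓ (rhs at j=5; lhs holds on [4,4])
  i=5: ✓ (rhs at j=6; lhs holds on [5,5])
  i=6: ✗ (lhs fails at k=6 before rhs at j=8)
Positions where it holds: {4, 5} → 2.

2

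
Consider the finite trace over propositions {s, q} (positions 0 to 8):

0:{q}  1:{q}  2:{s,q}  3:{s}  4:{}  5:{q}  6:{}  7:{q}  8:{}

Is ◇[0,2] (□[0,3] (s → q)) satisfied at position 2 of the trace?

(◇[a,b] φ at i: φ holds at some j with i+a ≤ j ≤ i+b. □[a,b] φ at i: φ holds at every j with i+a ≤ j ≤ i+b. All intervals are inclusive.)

Holds

Check □[0,3] (s → q) at each j in [2,4]:
  j=2: fails at 3
  j=3: fails at 3
  j=4: holds on [4,7]
Found at j=4 → formula holds.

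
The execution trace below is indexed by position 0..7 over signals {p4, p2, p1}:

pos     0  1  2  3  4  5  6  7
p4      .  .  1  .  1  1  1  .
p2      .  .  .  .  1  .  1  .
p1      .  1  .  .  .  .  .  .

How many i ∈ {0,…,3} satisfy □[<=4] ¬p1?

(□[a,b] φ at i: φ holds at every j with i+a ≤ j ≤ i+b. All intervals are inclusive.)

2

Evaluate at each i in [0,3]:
  i=0: ✗ (fails at j=1)
  i=1: ✗ (fails at j=1)
  i=2: ✓ (all of [2,6])
  i=3: ✓ (all of [3,7])
Positions where it holds: {2, 3} → 2.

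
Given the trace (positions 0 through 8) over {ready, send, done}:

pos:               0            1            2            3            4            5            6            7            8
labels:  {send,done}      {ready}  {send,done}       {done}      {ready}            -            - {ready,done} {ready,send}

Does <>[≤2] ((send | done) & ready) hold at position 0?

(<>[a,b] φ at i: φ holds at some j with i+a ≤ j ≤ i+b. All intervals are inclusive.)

No

Check ((send | done) & ready) at each j in [0,2]:
  j=0: false
  j=1: false
  j=2: false
No position in the window satisfies it → formula fails.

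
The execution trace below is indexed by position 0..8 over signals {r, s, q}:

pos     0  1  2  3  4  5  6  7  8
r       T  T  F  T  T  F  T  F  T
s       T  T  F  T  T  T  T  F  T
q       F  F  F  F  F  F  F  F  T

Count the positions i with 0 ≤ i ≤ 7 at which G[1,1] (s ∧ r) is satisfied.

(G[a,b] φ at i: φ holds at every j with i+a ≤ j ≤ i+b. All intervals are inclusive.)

Evaluate at each i in [0,7]:
  i=0: ✓ (all of [1,1])
  i=1: ✗ (fails at j=2)
  i=2: ✓ (all of [3,3])
  i=3: ✓ (all of [4,4])
  i=4: ✗ (fails at j=5)
  i=5: ✓ (all of [6,6])
  i=6: ✗ (fails at j=7)
  i=7: ✓ (all of [8,8])
Positions where it holds: {0, 2, 3, 5, 7} → 5.

5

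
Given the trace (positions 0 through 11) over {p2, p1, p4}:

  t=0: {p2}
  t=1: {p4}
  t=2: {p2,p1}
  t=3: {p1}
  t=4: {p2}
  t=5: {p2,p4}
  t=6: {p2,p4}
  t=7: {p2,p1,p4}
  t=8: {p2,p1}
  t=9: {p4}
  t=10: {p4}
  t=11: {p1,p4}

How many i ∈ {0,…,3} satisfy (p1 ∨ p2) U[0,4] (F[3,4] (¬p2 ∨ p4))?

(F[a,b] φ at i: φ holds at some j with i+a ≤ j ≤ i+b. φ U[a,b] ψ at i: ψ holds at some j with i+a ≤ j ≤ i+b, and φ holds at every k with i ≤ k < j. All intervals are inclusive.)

4

Evaluate at each i in [0,3]:
  i=0: ✓ (rhs at j=0)
  i=1: ✓ (rhs at j=1)
  i=2: ✓ (rhs at j=2)
  i=3: ✓ (rhs at j=3)
Positions where it holds: {0, 1, 2, 3} → 4.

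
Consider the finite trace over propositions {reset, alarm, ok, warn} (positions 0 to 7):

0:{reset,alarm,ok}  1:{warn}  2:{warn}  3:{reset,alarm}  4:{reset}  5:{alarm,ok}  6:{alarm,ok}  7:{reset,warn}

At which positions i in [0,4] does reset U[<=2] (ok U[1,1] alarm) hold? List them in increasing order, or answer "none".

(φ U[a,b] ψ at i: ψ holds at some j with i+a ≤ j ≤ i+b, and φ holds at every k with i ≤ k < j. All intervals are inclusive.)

3, 4

Evaluate at each i in [0,4]:
  i=0: ✗ (no rhs in [0,2])
  i=1: ✗ (no rhs in [1,3])
  i=2: ✗ (no rhs in [2,4])
  i=3: ✓ (rhs at j=5; lhs holds on [3,4])
  i=4: ✓ (rhs at j=5; lhs holds on [4,4])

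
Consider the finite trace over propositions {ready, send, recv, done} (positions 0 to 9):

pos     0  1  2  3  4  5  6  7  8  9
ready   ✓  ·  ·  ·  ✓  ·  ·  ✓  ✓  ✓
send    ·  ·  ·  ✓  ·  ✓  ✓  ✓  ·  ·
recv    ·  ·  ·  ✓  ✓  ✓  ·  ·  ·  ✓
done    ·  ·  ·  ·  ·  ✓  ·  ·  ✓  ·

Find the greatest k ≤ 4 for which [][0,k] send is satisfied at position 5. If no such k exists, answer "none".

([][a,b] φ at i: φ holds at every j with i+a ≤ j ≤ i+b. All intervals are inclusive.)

2

send must hold from j=5 onward; find where it first fails.
  j=5: holds
  j=6: holds
  j=7: holds
  j=8: fails
Holds on [5,7], so largest k = 2.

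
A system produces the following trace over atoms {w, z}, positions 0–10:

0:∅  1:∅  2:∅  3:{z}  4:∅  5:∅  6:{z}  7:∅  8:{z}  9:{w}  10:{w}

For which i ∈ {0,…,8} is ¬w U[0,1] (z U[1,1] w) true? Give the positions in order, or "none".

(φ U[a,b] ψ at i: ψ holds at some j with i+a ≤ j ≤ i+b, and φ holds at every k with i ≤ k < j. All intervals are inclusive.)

Evaluate at each i in [0,8]:
  i=0: ✗ (no rhs in [0,1])
  i=1: ✗ (no rhs in [1,2])
  i=2: ✗ (no rhs in [2,3])
  i=3: ✗ (no rhs in [3,4])
  i=4: ✗ (no rhs in [4,5])
  i=5: ✗ (no rhs in [5,6])
  i=6: ✗ (no rhs in [6,7])
  i=7: ✓ (rhs at j=8; lhs holds on [7,7])
  i=8: ✓ (rhs at j=8)

7, 8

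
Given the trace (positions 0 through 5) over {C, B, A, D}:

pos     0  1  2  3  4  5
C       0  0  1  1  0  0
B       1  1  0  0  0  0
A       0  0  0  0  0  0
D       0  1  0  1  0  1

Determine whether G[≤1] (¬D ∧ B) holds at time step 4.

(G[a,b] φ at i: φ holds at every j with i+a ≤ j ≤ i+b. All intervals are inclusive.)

Does not hold

Check (¬D ∧ B) at every j in [4,5]:
  j=4: false
  j=5: false
Fails at j=4 → formula fails.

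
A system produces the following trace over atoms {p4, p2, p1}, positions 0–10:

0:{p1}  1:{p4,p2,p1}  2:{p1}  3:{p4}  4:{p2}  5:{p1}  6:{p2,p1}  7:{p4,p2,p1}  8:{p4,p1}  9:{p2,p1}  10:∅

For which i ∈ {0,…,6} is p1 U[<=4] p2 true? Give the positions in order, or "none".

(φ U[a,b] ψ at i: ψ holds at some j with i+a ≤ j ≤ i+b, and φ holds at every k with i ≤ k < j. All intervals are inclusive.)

0, 1, 4, 5, 6

Evaluate at each i in [0,6]:
  i=0: ✓ (rhs at j=1; lhs holds on [0,0])
  i=1: ✓ (rhs at j=1)
  i=2: ✗ (lhs fails at k=3 before rhs at j=4)
  i=3: ✗ (lhs fails at k=3 before rhs at j=4)
  i=4: ✓ (rhs at j=4)
  i=5: ✓ (rhs at j=6; lhs holds on [5,5])
  i=6: ✓ (rhs at j=6)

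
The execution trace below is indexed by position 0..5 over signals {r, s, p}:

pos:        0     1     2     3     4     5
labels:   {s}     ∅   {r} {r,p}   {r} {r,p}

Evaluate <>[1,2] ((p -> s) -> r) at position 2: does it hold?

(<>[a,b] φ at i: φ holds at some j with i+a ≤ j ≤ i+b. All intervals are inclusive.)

Yes

Check ((p -> s) -> r) at each j in [3,4]:
  j=3: true
  j=4: true
Found at j=3 → formula holds.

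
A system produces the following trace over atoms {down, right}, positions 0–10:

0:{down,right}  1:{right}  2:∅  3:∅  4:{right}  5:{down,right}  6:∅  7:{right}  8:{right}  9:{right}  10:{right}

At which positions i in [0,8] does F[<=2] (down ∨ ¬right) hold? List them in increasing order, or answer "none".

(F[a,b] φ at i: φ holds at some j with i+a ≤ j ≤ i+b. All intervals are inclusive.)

Evaluate at each i in [0,8]:
  i=0: ✓ (witness j=0)
  i=1: ✓ (witness j=2)
  i=2: ✓ (witness j=2)
  i=3: ✓ (witness j=3)
  i=4: ✓ (witness j=5)
  i=5: ✓ (witness j=5)
  i=6: ✓ (witness j=6)
  i=7: ✗ (none in [7,9])
  i=8: ✗ (none in [8,10])

0, 1, 2, 3, 4, 5, 6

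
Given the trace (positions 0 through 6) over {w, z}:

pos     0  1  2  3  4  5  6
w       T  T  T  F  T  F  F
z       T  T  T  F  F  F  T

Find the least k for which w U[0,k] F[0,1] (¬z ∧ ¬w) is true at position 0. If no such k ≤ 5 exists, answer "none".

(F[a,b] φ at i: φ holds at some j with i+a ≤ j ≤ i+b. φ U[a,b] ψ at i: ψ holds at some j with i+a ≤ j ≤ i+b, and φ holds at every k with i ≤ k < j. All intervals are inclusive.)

Need earliest j ≥ 0 with F[0,1] (¬z ∧ ¬w), and w at every k in [0,j-1].
  j=0: rhs fails.
  j=1: rhs fails.
  j=2: rhs holds; lhs holds on [0,1]. k = 2.

2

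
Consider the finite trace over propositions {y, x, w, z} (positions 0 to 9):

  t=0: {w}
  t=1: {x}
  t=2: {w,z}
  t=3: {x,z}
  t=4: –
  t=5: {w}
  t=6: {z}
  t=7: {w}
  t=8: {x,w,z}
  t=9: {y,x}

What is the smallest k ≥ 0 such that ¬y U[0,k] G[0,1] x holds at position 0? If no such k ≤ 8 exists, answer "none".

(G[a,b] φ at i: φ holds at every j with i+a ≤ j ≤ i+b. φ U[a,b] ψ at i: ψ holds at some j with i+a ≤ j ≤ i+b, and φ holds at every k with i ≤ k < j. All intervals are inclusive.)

Need earliest j ≥ 0 with G[0,1] x, and ¬y at every k in [0,j-1].
  j=0: rhs fails.
  j=1: rhs fails.
  j=2: rhs fails.
  j=3: rhs fails.
  j=4: rhs fails.
  j=5: rhs fails.
  j=6: rhs fails.
  j=7: rhs fails.
  j=8: rhs holds; lhs holds on [0,7]. k = 8.

8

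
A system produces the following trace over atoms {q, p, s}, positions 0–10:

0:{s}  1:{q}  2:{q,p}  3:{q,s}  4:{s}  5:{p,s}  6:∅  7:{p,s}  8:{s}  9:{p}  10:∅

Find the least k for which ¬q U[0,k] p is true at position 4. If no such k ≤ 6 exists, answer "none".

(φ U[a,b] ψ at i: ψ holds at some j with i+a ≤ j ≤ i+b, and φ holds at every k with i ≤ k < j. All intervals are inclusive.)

Need earliest j ≥ 4 with p, and ¬q at every k in [4,j-1].
  j=4: rhs fails.
  j=5: rhs holds; lhs holds on [4,4]. k = 1.

1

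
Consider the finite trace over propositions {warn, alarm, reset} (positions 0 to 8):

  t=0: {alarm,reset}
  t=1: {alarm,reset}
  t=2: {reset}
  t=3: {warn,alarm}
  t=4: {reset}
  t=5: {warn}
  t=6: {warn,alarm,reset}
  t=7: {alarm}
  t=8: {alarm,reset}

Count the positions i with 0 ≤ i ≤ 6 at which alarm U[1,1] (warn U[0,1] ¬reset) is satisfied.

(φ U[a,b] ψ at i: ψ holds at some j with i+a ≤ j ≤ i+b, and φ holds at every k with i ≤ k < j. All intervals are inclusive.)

Evaluate at each i in [0,6]:
  i=0: ✗ (no rhs in [1,1])
  i=1: ✗ (no rhs in [2,2])
  i=2: ✗ (lhs fails at k=2 before rhs at j=3)
  i=3: ✗ (no rhs in [4,4])
  i=4: ✗ (lhs fails at k=4 before rhs at j=5)
  i=5: ✗ (lhs fails at k=5 before rhs at j=6)
  i=6: ✓ (rhs at j=7; lhs holds on [6,6])
Positions where it holds: {6} → 1.

1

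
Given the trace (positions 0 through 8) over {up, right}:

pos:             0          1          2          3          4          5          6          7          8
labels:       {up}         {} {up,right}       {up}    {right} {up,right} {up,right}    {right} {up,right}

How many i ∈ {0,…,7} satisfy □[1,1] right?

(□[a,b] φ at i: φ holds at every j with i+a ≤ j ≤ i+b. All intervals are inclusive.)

6

Evaluate at each i in [0,7]:
  i=0: ✗ (fails at j=1)
  i=1: ✓ (all of [2,2])
  i=2: ✗ (fails at j=3)
  i=3: ✓ (all of [4,4])
  i=4: ✓ (all of [5,5])
  i=5: ✓ (all of [6,6])
  i=6: ✓ (all of [7,7])
  i=7: ✓ (all of [8,8])
Positions where it holds: {1, 3, 4, 5, 6, 7} → 6.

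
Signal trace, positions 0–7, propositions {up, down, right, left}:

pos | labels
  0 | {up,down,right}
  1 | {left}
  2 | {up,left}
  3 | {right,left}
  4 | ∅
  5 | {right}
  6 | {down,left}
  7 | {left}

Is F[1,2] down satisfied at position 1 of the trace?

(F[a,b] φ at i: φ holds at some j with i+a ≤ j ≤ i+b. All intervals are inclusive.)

Does not hold

Check down at each j in [2,3]:
  j=2: false
  j=3: false
No position in the window satisfies it → formula fails.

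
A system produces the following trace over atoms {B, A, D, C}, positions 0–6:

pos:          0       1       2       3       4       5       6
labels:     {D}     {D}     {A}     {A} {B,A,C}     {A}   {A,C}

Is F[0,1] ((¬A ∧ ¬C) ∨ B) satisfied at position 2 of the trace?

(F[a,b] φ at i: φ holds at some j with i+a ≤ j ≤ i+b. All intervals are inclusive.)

Check ((¬A ∧ ¬C) ∨ B) at each j in [2,3]:
  j=2: false
  j=3: false
No position in the window satisfies it → formula fails.

False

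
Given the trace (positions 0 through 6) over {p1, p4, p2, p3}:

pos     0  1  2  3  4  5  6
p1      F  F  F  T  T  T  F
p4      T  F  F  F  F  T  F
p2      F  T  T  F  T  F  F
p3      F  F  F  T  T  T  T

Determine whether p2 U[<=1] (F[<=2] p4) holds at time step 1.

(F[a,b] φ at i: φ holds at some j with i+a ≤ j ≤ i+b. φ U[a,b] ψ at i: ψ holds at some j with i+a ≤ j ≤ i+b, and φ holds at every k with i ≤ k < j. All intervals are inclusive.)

Does not hold

Need some j in [1,2] with F[<=2] p4, and p2 at every k in [1,j-1].
  j=1: F[<=2] p4 — fails (none in [1,3]).
  j=2: F[<=2] p4 — fails (none in [2,4]).
No j in the window works → until fails.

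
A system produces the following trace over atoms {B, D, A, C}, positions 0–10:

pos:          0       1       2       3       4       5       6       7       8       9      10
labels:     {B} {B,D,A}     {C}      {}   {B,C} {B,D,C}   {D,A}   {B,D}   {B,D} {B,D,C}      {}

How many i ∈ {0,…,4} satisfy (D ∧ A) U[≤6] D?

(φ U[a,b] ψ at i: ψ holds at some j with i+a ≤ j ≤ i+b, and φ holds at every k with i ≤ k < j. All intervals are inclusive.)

1

Evaluate at each i in [0,4]:
  i=0: ✗ (lhs fails at k=0 before rhs at j=1)
  i=1: ✓ (rhs at j=1)
  i=2: ✗ (lhs fails at k=2 before rhs at j=5)
  i=3: ✗ (lhs fails at k=3 before rhs at j=5)
  i=4: ✗ (lhs fails at k=4 before rhs at j=5)
Positions where it holds: {1} → 1.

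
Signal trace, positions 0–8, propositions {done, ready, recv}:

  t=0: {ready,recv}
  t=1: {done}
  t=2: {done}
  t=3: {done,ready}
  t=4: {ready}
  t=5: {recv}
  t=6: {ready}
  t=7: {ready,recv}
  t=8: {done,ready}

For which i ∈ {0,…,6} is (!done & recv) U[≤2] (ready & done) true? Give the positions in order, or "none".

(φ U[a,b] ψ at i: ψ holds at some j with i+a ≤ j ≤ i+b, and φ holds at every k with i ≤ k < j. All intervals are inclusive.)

Evaluate at each i in [0,6]:
  i=0: ✗ (no rhs in [0,2])
  i=1: ✗ (lhs fails at k=1 before rhs at j=3)
  i=2: ✗ (lhs fails at k=2 before rhs at j=3)
  i=3: ✓ (rhs at j=3)
  i=4: ✗ (no rhs in [4,6])
  i=5: ✗ (no rhs in [5,7])
  i=6: ✗ (lhs fails at k=6 before rhs at j=8)

3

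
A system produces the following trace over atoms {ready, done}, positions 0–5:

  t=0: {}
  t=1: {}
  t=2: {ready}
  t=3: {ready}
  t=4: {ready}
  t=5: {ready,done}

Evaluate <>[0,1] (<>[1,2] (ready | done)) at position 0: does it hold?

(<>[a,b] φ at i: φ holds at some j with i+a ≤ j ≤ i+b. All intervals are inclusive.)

Holds

Check <>[1,2] (ready | done) at each j in [0,1]:
  j=0: holds (witness at 2)
  j=1: holds (witness at 2)
Found at j=0 → formula holds.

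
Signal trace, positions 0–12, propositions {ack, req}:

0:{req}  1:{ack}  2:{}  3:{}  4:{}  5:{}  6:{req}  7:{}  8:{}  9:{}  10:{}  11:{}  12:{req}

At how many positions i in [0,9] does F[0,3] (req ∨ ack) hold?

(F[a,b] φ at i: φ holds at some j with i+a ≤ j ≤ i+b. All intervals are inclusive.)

Evaluate at each i in [0,9]:
  i=0: ✓ (witness j=0)
  i=1: ✓ (witness j=1)
  i=2: ✗ (none in [2,5])
  i=3: ✓ (witness j=6)
  i=4: ✓ (witness j=6)
  i=5: ✓ (witness j=6)
  i=6: ✓ (witness j=6)
  i=7: ✗ (none in [7,10])
  i=8: ✗ (none in [8,11])
  i=9: ✓ (witness j=12)
Positions where it holds: {0, 1, 3, 4, 5, 6, 9} → 7.

7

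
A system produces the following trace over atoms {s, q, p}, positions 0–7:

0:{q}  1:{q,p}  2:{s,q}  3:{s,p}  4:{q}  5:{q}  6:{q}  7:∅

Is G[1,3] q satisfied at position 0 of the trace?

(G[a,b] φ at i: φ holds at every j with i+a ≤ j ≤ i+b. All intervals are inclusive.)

Check q at every j in [1,3]:
  j=1: true
  j=2: true
  j=3: false
Fails at j=3 → formula fails.

False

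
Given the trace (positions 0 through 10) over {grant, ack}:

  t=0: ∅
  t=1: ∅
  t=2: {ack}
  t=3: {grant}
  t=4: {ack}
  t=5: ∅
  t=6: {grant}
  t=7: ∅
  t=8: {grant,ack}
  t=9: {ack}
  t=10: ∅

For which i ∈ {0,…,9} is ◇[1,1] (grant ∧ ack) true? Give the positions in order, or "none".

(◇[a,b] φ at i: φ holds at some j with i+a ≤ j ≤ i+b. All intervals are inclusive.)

7

Evaluate at each i in [0,9]:
  i=0: ✗ (none in [1,1])
  i=1: ✗ (none in [2,2])
  i=2: ✗ (none in [3,3])
  i=3: ✗ (none in [4,4])
  i=4: ✗ (none in [5,5])
  i=5: ✗ (none in [6,6])
  i=6: ✗ (none in [7,7])
  i=7: ✓ (witness j=8)
  i=8: ✗ (none in [9,9])
  i=9: ✗ (none in [10,10])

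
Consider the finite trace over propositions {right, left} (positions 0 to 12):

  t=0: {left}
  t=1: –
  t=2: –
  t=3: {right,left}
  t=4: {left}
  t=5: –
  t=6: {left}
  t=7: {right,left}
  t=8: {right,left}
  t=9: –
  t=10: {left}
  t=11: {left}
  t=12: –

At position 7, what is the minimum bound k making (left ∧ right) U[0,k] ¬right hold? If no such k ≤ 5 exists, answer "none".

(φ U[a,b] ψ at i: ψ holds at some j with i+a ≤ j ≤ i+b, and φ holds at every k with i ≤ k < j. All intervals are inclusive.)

Need earliest j ≥ 7 with ¬right, and (left ∧ right) at every k in [7,j-1].
  j=7: rhs fails.
  j=8: rhs fails.
  j=9: rhs holds; lhs holds on [7,8]. k = 2.

2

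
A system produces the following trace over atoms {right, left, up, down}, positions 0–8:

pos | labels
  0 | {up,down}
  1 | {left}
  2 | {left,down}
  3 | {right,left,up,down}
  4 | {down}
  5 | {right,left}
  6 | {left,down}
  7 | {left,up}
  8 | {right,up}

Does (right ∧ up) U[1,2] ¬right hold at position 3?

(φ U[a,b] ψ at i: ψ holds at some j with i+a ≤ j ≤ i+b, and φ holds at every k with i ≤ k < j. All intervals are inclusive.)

Holds

Need some j in [4,5] with ¬right, and (right ∧ up) at every k in [3,j-1].
  j=4: ¬right holds; (right ∧ up) holds at every k in [3,3] → satisfied.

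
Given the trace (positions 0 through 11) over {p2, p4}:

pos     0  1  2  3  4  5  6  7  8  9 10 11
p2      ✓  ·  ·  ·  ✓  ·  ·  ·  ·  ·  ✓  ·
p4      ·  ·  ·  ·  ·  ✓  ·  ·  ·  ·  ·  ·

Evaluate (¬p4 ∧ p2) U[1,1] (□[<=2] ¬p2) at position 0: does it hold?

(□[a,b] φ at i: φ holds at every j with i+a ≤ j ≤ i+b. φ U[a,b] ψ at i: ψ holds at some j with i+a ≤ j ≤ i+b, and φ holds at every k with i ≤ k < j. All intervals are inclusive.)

Need some j in [1,1] with □[<=2] ¬p2, and (¬p4 ∧ p2) at every k in [0,j-1].
  j=1: □[<=2] ¬p2 holds; (¬p4 ∧ p2) holds at every k in [0,0] → satisfied.

Holds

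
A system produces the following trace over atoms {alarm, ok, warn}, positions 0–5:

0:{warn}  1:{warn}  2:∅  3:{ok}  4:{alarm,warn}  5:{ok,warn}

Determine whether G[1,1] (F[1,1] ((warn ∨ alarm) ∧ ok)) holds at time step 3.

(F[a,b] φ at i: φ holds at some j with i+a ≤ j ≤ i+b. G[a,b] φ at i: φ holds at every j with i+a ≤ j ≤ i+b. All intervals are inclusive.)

Check F[1,1] ((warn ∨ alarm) ∧ ok) at every j in [4,4]:
  j=4: holds (witness at 5)
All positions satisfy it → formula holds.

True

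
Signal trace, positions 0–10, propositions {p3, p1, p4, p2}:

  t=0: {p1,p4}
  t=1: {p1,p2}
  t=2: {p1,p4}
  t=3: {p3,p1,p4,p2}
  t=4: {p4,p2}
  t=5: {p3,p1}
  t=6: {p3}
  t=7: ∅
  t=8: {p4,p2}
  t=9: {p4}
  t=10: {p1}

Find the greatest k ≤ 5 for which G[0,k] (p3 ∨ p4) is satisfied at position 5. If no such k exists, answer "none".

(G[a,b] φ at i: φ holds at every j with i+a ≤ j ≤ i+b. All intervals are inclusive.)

1

(p3 ∨ p4) must hold from j=5 onward; find where it first fails.
  j=5: holds
  j=6: holds
  j=7: fails
Holds on [5,6], so largest k = 1.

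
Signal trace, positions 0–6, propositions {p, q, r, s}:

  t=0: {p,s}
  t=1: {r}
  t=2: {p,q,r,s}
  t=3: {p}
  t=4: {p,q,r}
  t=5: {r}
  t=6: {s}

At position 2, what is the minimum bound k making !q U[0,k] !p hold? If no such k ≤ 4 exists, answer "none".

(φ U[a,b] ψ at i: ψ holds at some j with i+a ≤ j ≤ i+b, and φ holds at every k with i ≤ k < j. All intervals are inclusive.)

Need earliest j ≥ 2 with !p, and !q at every k in [2,j-1].
  j=2: rhs fails.
  j=3: rhs fails.
  j=4: rhs fails.
  j=5: rhs holds but lhs fails at k=2.
  j=6: rhs holds but lhs fails at k=2.
No witness within the range → none.

none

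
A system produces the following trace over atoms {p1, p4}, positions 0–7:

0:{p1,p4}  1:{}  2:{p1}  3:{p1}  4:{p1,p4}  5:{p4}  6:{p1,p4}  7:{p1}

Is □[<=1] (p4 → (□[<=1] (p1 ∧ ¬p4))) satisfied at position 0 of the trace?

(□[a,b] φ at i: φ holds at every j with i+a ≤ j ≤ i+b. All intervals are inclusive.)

Check (p4 → (□[<=1] (p1 ∧ ¬p4))) at every j in [0,1]:
  j=0: antecedent true; consequent fails at 0 → ✗
  j=1: antecedent false → ✓
Fails at j=0 → formula fails.

Does not hold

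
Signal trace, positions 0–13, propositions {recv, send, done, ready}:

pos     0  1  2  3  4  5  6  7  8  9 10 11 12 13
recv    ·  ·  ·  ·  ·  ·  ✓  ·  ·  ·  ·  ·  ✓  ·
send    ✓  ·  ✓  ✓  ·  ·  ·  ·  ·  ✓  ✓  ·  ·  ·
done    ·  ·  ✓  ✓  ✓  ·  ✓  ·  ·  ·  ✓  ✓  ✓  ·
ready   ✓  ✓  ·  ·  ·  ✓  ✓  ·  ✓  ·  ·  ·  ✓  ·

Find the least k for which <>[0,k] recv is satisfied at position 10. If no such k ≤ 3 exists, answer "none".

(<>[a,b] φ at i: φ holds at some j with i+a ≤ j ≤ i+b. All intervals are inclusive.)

2

Scan j = 10,11,… for recv:
  j=10: fails
  j=11: fails
  j=12: holds
First hit at j=12, so smallest k = 12-10 = 2.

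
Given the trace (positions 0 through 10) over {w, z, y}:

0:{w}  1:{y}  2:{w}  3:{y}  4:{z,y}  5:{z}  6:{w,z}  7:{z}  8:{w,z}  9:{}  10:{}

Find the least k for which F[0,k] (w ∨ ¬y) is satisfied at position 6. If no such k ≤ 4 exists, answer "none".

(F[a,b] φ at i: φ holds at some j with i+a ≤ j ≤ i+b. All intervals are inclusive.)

0

Scan j = 6,7,… for (w ∨ ¬y):
  j=6: holds
First hit at j=6, so smallest k = 6-6 = 0.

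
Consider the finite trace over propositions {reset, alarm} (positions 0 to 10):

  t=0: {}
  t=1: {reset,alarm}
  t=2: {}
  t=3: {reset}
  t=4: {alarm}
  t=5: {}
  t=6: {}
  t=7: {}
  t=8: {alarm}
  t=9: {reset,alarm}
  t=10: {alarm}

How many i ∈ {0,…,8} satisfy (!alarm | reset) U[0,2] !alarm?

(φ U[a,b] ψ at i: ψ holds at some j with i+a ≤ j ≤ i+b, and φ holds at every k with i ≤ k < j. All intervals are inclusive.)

7

Evaluate at each i in [0,8]:
  i=0: ✓ (rhs at j=0)
  i=1: ✓ (rhs at j=2; lhs holds on [1,1])
  i=2: ✓ (rhs at j=2)
  i=3: ✓ (rhs at j=3)
  i=4: ✗ (lhs fails at k=4 before rhs at j=5)
  i=5: ✓ (rhs at j=5)
  i=6: ✓ (rhs at j=6)
  i=7: ✓ (rhs at j=7)
  i=8: ✗ (no rhs in [8,10])
Positions where it holds: {0, 1, 2, 3, 5, 6, 7} → 7.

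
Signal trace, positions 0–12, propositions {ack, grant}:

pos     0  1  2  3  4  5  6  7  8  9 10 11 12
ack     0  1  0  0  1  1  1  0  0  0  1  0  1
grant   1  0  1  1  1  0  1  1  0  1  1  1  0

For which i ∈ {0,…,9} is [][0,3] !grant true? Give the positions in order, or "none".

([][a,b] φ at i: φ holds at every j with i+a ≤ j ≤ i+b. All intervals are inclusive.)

none

Evaluate at each i in [0,9]:
  i=0: ✗ (fails at j=0)
  i=1: ✗ (fails at j=2)
  i=2: ✗ (fails at j=2)
  i=3: ✗ (fails at j=3)
  i=4: ✗ (fails at j=4)
  i=5: ✗ (fails at j=6)
  i=6: ✗ (fails at j=6)
  i=7: ✗ (fails at j=7)
  i=8: ✗ (fails at j=9)
  i=9: ✗ (fails at j=9)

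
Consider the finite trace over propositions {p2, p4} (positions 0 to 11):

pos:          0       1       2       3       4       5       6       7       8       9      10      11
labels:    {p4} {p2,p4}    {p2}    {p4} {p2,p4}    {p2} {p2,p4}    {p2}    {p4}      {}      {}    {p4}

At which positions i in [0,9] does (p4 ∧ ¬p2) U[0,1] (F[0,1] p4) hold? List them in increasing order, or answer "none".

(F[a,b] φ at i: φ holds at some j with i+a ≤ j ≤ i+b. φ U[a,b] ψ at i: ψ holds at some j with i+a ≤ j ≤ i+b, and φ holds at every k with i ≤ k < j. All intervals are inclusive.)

0, 1, 2, 3, 4, 5, 6, 7, 8

Evaluate at each i in [0,9]:
  i=0: ✓ (rhs at j=0)
  i=1: ✓ (rhs at j=1)
  i=2: ✓ (rhs at j=2)
  i=3: ✓ (rhs at j=3)
  i=4: ✓ (rhs at j=4)
  i=5: ✓ (rhs at j=5)
  i=6: ✓ (rhs at j=6)
  i=7: ✓ (rhs at j=7)
  i=8: ✓ (rhs at j=8)
  i=9: ✗ (lhs fails at k=9 before rhs at j=10)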